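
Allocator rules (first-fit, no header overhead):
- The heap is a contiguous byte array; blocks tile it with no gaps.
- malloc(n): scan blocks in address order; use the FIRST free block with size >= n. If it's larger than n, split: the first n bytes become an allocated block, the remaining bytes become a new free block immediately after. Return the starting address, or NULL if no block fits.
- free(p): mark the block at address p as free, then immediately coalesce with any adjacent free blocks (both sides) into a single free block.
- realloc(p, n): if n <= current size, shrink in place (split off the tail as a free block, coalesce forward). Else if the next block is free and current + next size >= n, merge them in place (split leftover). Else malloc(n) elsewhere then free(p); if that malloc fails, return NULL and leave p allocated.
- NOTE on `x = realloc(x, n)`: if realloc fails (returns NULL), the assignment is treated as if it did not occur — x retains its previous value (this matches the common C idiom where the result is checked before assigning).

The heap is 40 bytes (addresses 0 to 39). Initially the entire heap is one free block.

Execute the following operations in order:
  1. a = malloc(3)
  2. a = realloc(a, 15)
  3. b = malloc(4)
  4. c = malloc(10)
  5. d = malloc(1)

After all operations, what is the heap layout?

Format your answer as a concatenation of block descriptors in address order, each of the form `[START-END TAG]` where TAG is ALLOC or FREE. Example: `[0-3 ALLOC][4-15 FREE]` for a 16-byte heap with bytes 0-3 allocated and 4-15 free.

Op 1: a = malloc(3) -> a = 0; heap: [0-2 ALLOC][3-39 FREE]
Op 2: a = realloc(a, 15) -> a = 0; heap: [0-14 ALLOC][15-39 FREE]
Op 3: b = malloc(4) -> b = 15; heap: [0-14 ALLOC][15-18 ALLOC][19-39 FREE]
Op 4: c = malloc(10) -> c = 19; heap: [0-14 ALLOC][15-18 ALLOC][19-28 ALLOC][29-39 FREE]
Op 5: d = malloc(1) -> d = 29; heap: [0-14 ALLOC][15-18 ALLOC][19-28 ALLOC][29-29 ALLOC][30-39 FREE]

Answer: [0-14 ALLOC][15-18 ALLOC][19-28 ALLOC][29-29 ALLOC][30-39 FREE]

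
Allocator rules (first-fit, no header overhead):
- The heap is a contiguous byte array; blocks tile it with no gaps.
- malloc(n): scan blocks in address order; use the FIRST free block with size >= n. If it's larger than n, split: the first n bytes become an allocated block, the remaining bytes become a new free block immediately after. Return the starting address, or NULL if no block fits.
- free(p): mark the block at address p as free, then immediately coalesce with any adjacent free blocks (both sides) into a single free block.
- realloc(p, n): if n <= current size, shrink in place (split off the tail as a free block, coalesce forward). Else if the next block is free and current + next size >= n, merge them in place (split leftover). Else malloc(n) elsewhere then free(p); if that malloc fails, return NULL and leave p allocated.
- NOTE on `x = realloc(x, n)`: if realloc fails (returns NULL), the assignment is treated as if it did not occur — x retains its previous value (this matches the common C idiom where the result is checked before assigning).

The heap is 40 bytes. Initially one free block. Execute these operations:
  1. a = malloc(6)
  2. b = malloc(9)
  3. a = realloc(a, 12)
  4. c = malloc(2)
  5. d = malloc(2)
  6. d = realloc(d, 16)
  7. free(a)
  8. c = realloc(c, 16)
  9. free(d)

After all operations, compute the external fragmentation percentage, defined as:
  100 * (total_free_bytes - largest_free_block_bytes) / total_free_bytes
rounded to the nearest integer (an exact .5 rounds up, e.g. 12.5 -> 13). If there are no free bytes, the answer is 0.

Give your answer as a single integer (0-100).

Answer: 40

Derivation:
Op 1: a = malloc(6) -> a = 0; heap: [0-5 ALLOC][6-39 FREE]
Op 2: b = malloc(9) -> b = 6; heap: [0-5 ALLOC][6-14 ALLOC][15-39 FREE]
Op 3: a = realloc(a, 12) -> a = 15; heap: [0-5 FREE][6-14 ALLOC][15-26 ALLOC][27-39 FREE]
Op 4: c = malloc(2) -> c = 0; heap: [0-1 ALLOC][2-5 FREE][6-14 ALLOC][15-26 ALLOC][27-39 FREE]
Op 5: d = malloc(2) -> d = 2; heap: [0-1 ALLOC][2-3 ALLOC][4-5 FREE][6-14 ALLOC][15-26 ALLOC][27-39 FREE]
Op 6: d = realloc(d, 16) -> NULL (d unchanged); heap: [0-1 ALLOC][2-3 ALLOC][4-5 FREE][6-14 ALLOC][15-26 ALLOC][27-39 FREE]
Op 7: free(a) -> (freed a); heap: [0-1 ALLOC][2-3 ALLOC][4-5 FREE][6-14 ALLOC][15-39 FREE]
Op 8: c = realloc(c, 16) -> c = 15; heap: [0-1 FREE][2-3 ALLOC][4-5 FREE][6-14 ALLOC][15-30 ALLOC][31-39 FREE]
Op 9: free(d) -> (freed d); heap: [0-5 FREE][6-14 ALLOC][15-30 ALLOC][31-39 FREE]
Free blocks: [6 9] total_free=15 largest=9 -> 100*(15-9)/15 = 600/15 = 40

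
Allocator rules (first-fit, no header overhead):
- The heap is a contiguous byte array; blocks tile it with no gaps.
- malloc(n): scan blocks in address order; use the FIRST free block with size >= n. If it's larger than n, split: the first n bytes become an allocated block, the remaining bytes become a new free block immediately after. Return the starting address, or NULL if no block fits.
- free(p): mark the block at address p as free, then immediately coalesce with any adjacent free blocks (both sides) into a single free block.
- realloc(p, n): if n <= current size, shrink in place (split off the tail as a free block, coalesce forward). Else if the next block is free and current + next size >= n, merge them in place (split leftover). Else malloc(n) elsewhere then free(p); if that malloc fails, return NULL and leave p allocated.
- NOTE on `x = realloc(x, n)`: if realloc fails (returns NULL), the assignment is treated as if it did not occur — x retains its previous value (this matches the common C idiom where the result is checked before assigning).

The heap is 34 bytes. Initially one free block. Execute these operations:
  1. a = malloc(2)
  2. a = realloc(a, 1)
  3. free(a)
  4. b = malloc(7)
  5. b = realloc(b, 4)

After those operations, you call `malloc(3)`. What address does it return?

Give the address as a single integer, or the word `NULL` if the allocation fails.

Op 1: a = malloc(2) -> a = 0; heap: [0-1 ALLOC][2-33 FREE]
Op 2: a = realloc(a, 1) -> a = 0; heap: [0-0 ALLOC][1-33 FREE]
Op 3: free(a) -> (freed a); heap: [0-33 FREE]
Op 4: b = malloc(7) -> b = 0; heap: [0-6 ALLOC][7-33 FREE]
Op 5: b = realloc(b, 4) -> b = 0; heap: [0-3 ALLOC][4-33 FREE]
malloc(3): first-fit scan over [0-3 ALLOC][4-33 FREE] -> 4

Answer: 4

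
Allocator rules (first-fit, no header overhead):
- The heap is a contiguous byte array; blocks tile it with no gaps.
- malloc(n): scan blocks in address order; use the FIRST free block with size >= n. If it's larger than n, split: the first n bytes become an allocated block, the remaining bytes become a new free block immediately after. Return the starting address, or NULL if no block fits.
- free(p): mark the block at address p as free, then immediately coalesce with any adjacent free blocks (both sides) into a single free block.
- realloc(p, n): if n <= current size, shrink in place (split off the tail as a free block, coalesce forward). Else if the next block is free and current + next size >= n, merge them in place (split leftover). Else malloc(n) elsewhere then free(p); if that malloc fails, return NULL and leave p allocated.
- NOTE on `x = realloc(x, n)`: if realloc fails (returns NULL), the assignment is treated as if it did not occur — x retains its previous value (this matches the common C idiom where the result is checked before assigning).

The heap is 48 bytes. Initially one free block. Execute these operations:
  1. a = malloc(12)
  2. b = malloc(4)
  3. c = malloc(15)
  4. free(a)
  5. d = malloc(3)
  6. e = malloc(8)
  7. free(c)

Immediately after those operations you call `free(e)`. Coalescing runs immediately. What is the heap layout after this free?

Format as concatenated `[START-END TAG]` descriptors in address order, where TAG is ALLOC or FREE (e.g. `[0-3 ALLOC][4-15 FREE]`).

Op 1: a = malloc(12) -> a = 0; heap: [0-11 ALLOC][12-47 FREE]
Op 2: b = malloc(4) -> b = 12; heap: [0-11 ALLOC][12-15 ALLOC][16-47 FREE]
Op 3: c = malloc(15) -> c = 16; heap: [0-11 ALLOC][12-15 ALLOC][16-30 ALLOC][31-47 FREE]
Op 4: free(a) -> (freed a); heap: [0-11 FREE][12-15 ALLOC][16-30 ALLOC][31-47 FREE]
Op 5: d = malloc(3) -> d = 0; heap: [0-2 ALLOC][3-11 FREE][12-15 ALLOC][16-30 ALLOC][31-47 FREE]
Op 6: e = malloc(8) -> e = 3; heap: [0-2 ALLOC][3-10 ALLOC][11-11 FREE][12-15 ALLOC][16-30 ALLOC][31-47 FREE]
Op 7: free(c) -> (freed c); heap: [0-2 ALLOC][3-10 ALLOC][11-11 FREE][12-15 ALLOC][16-47 FREE]
free(e): e = 3 -> block [3-10 ALLOC]; mark free, coalesce with adjacent free neighbors -> [0-2 ALLOC][3-11 FREE][12-15 ALLOC][16-47 FREE]

Answer: [0-2 ALLOC][3-11 FREE][12-15 ALLOC][16-47 FREE]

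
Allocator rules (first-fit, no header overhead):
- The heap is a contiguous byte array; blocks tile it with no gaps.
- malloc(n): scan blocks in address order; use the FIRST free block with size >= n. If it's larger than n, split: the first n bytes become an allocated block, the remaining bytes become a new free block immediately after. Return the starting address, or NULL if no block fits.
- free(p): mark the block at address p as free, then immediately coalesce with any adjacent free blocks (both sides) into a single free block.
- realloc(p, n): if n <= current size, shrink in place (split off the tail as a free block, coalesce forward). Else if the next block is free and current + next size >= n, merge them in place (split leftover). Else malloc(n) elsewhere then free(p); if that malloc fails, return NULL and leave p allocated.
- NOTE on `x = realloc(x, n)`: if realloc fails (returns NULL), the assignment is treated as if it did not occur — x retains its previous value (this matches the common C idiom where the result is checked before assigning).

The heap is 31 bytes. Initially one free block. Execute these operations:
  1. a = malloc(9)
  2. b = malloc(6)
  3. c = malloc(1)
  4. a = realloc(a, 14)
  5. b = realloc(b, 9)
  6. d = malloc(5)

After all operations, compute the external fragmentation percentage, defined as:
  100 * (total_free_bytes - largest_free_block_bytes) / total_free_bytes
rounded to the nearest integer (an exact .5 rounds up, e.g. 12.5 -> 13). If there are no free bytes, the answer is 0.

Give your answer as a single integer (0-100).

Op 1: a = malloc(9) -> a = 0; heap: [0-8 ALLOC][9-30 FREE]
Op 2: b = malloc(6) -> b = 9; heap: [0-8 ALLOC][9-14 ALLOC][15-30 FREE]
Op 3: c = malloc(1) -> c = 15; heap: [0-8 ALLOC][9-14 ALLOC][15-15 ALLOC][16-30 FREE]
Op 4: a = realloc(a, 14) -> a = 16; heap: [0-8 FREE][9-14 ALLOC][15-15 ALLOC][16-29 ALLOC][30-30 FREE]
Op 5: b = realloc(b, 9) -> b = 0; heap: [0-8 ALLOC][9-14 FREE][15-15 ALLOC][16-29 ALLOC][30-30 FREE]
Op 6: d = malloc(5) -> d = 9; heap: [0-8 ALLOC][9-13 ALLOC][14-14 FREE][15-15 ALLOC][16-29 ALLOC][30-30 FREE]
Free blocks: [1 1] total_free=2 largest=1 -> 100*(2-1)/2 = 100/2 = 50

Answer: 50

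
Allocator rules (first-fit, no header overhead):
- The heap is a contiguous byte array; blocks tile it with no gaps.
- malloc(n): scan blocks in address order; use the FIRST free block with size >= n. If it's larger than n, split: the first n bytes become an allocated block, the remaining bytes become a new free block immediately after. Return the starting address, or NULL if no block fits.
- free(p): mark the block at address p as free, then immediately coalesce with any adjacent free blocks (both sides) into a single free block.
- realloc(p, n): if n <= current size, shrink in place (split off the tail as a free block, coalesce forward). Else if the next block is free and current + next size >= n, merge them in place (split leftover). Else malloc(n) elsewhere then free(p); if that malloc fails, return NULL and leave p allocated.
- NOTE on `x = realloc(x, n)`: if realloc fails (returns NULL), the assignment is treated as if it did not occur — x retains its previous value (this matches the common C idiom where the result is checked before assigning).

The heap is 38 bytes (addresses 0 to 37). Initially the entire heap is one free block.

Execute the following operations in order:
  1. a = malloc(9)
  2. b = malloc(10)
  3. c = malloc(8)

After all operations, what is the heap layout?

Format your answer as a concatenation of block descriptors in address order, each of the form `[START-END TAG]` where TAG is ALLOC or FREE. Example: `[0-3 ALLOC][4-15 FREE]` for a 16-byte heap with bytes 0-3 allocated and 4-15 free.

Answer: [0-8 ALLOC][9-18 ALLOC][19-26 ALLOC][27-37 FREE]

Derivation:
Op 1: a = malloc(9) -> a = 0; heap: [0-8 ALLOC][9-37 FREE]
Op 2: b = malloc(10) -> b = 9; heap: [0-8 ALLOC][9-18 ALLOC][19-37 FREE]
Op 3: c = malloc(8) -> c = 19; heap: [0-8 ALLOC][9-18 ALLOC][19-26 ALLOC][27-37 FREE]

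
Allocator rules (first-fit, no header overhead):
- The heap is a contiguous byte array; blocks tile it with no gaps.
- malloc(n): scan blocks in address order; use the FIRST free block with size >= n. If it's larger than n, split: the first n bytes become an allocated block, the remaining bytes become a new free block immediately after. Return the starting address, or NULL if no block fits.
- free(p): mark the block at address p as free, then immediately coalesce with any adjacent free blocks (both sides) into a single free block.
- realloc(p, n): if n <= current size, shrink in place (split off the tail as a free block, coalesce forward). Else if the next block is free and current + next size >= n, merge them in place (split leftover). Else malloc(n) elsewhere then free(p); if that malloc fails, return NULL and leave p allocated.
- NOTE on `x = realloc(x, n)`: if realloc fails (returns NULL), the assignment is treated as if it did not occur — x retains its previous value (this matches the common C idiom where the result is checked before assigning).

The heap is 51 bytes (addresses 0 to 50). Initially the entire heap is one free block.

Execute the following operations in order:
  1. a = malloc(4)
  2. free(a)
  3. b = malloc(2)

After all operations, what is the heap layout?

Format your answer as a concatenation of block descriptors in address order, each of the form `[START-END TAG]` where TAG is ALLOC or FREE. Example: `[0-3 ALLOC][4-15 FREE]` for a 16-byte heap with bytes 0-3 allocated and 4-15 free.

Op 1: a = malloc(4) -> a = 0; heap: [0-3 ALLOC][4-50 FREE]
Op 2: free(a) -> (freed a); heap: [0-50 FREE]
Op 3: b = malloc(2) -> b = 0; heap: [0-1 ALLOC][2-50 FREE]

Answer: [0-1 ALLOC][2-50 FREE]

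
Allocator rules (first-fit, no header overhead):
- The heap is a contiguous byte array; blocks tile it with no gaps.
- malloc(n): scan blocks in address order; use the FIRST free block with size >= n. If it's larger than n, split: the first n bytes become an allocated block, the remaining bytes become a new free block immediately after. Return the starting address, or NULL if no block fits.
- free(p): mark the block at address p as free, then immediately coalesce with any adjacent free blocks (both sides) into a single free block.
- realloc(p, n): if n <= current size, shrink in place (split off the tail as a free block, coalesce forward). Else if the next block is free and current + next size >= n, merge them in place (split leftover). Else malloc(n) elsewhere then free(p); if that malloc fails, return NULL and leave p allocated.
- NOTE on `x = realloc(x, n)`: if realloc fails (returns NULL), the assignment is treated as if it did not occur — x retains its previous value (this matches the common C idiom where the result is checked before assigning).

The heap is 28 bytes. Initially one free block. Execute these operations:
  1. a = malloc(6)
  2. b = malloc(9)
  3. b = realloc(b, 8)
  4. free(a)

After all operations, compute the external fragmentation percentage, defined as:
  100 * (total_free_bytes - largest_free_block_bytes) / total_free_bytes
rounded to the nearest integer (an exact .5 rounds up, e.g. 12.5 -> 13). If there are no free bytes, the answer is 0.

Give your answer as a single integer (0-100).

Op 1: a = malloc(6) -> a = 0; heap: [0-5 ALLOC][6-27 FREE]
Op 2: b = malloc(9) -> b = 6; heap: [0-5 ALLOC][6-14 ALLOC][15-27 FREE]
Op 3: b = realloc(b, 8) -> b = 6; heap: [0-5 ALLOC][6-13 ALLOC][14-27 FREE]
Op 4: free(a) -> (freed a); heap: [0-5 FREE][6-13 ALLOC][14-27 FREE]
Free blocks: [6 14] total_free=20 largest=14 -> 100*(20-14)/20 = 600/20 = 30

Answer: 30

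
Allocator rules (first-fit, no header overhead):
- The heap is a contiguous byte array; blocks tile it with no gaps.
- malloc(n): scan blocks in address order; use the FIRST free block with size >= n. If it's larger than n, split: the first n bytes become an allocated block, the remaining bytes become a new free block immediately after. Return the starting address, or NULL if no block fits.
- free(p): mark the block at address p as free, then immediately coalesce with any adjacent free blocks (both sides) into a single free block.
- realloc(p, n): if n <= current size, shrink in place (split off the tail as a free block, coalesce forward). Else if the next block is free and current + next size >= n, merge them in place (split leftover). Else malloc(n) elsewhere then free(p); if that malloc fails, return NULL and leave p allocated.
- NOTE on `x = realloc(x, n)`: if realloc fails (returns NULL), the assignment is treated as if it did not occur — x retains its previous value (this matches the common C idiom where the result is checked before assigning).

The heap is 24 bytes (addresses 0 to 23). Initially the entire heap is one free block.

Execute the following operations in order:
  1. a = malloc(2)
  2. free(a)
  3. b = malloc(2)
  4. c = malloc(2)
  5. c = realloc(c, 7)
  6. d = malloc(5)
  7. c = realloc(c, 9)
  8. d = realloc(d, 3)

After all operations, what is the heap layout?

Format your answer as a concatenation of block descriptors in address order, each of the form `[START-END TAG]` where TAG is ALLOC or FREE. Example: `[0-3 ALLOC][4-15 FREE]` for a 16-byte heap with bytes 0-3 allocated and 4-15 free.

Op 1: a = malloc(2) -> a = 0; heap: [0-1 ALLOC][2-23 FREE]
Op 2: free(a) -> (freed a); heap: [0-23 FREE]
Op 3: b = malloc(2) -> b = 0; heap: [0-1 ALLOC][2-23 FREE]
Op 4: c = malloc(2) -> c = 2; heap: [0-1 ALLOC][2-3 ALLOC][4-23 FREE]
Op 5: c = realloc(c, 7) -> c = 2; heap: [0-1 ALLOC][2-8 ALLOC][9-23 FREE]
Op 6: d = malloc(5) -> d = 9; heap: [0-1 ALLOC][2-8 ALLOC][9-13 ALLOC][14-23 FREE]
Op 7: c = realloc(c, 9) -> c = 14; heap: [0-1 ALLOC][2-8 FREE][9-13 ALLOC][14-22 ALLOC][23-23 FREE]
Op 8: d = realloc(d, 3) -> d = 9; heap: [0-1 ALLOC][2-8 FREE][9-11 ALLOC][12-13 FREE][14-22 ALLOC][23-23 FREE]

Answer: [0-1 ALLOC][2-8 FREE][9-11 ALLOC][12-13 FREE][14-22 ALLOC][23-23 FREE]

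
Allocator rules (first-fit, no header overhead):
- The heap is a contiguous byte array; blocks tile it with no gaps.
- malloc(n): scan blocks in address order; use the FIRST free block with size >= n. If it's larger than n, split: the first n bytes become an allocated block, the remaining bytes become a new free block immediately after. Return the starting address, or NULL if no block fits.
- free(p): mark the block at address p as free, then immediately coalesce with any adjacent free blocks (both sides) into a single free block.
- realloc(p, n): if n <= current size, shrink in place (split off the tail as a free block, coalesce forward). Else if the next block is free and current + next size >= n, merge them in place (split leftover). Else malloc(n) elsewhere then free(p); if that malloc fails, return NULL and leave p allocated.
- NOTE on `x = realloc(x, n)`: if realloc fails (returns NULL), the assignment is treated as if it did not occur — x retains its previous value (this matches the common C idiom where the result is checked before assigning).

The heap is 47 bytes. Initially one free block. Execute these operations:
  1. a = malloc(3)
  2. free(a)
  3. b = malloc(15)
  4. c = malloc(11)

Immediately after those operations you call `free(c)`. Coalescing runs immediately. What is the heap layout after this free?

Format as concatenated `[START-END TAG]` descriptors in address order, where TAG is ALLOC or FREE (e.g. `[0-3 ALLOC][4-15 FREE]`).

Op 1: a = malloc(3) -> a = 0; heap: [0-2 ALLOC][3-46 FREE]
Op 2: free(a) -> (freed a); heap: [0-46 FREE]
Op 3: b = malloc(15) -> b = 0; heap: [0-14 ALLOC][15-46 FREE]
Op 4: c = malloc(11) -> c = 15; heap: [0-14 ALLOC][15-25 ALLOC][26-46 FREE]
free(c): c = 15 -> block [15-25 ALLOC]; mark free, coalesce with adjacent free neighbors -> [0-14 ALLOC][15-46 FREE]

Answer: [0-14 ALLOC][15-46 FREE]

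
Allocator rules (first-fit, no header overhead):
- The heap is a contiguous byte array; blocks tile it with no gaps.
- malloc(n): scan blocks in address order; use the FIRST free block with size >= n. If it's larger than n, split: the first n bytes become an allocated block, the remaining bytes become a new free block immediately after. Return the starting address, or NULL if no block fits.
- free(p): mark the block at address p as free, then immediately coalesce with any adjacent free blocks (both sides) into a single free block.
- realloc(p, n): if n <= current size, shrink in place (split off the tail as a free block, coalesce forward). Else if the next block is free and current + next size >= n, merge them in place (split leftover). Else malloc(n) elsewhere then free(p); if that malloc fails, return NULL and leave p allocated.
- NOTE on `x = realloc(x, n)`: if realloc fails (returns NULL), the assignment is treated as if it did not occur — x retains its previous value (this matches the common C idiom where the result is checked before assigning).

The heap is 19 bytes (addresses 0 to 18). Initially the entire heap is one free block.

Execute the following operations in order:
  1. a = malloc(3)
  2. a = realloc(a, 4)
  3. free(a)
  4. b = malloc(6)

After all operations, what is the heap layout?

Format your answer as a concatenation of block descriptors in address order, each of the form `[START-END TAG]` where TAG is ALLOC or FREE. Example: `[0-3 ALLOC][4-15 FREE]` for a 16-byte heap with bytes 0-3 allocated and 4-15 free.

Answer: [0-5 ALLOC][6-18 FREE]

Derivation:
Op 1: a = malloc(3) -> a = 0; heap: [0-2 ALLOC][3-18 FREE]
Op 2: a = realloc(a, 4) -> a = 0; heap: [0-3 ALLOC][4-18 FREE]
Op 3: free(a) -> (freed a); heap: [0-18 FREE]
Op 4: b = malloc(6) -> b = 0; heap: [0-5 ALLOC][6-18 FREE]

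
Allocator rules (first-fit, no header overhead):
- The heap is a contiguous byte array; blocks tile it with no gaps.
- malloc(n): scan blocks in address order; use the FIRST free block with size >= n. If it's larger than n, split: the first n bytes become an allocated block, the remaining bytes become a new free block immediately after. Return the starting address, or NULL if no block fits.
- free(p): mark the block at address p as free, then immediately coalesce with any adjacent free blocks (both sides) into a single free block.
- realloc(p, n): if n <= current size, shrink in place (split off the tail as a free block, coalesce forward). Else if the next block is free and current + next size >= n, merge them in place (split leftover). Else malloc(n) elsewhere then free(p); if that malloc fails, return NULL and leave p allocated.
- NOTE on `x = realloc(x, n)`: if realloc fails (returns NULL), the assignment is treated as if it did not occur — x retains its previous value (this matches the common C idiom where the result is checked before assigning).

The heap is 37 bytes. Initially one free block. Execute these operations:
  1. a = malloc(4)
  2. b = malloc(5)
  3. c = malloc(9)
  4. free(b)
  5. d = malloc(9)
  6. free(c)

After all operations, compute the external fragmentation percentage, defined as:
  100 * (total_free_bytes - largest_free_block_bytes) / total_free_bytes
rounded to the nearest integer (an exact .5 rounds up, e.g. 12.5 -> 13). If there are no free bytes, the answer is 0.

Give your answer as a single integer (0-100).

Op 1: a = malloc(4) -> a = 0; heap: [0-3 ALLOC][4-36 FREE]
Op 2: b = malloc(5) -> b = 4; heap: [0-3 ALLOC][4-8 ALLOC][9-36 FREE]
Op 3: c = malloc(9) -> c = 9; heap: [0-3 ALLOC][4-8 ALLOC][9-17 ALLOC][18-36 FREE]
Op 4: free(b) -> (freed b); heap: [0-3 ALLOC][4-8 FREE][9-17 ALLOC][18-36 FREE]
Op 5: d = malloc(9) -> d = 18; heap: [0-3 ALLOC][4-8 FREE][9-17 ALLOC][18-26 ALLOC][27-36 FREE]
Op 6: free(c) -> (freed c); heap: [0-3 ALLOC][4-17 FREE][18-26 ALLOC][27-36 FREE]
Free blocks: [14 10] total_free=24 largest=14 -> 100*(24-14)/24 = 1000/24 ≈ 41.667 -> rounds to 42

Answer: 42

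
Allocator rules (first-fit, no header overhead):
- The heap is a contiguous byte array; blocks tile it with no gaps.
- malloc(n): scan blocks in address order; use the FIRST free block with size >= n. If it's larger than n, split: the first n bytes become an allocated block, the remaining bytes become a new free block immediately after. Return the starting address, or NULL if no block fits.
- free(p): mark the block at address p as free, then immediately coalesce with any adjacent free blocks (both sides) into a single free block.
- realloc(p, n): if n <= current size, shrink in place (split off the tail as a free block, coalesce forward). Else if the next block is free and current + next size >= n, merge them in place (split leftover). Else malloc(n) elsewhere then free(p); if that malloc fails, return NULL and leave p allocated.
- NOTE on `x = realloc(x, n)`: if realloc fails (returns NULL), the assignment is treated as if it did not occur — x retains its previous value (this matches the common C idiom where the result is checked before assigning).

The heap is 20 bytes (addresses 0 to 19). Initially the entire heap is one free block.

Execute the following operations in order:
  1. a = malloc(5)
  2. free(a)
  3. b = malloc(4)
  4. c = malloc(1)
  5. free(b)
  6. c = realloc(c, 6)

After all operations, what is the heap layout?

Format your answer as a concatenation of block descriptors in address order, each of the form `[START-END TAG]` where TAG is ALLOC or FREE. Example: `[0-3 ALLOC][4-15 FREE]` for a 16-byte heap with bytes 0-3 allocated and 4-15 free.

Answer: [0-3 FREE][4-9 ALLOC][10-19 FREE]

Derivation:
Op 1: a = malloc(5) -> a = 0; heap: [0-4 ALLOC][5-19 FREE]
Op 2: free(a) -> (freed a); heap: [0-19 FREE]
Op 3: b = malloc(4) -> b = 0; heap: [0-3 ALLOC][4-19 FREE]
Op 4: c = malloc(1) -> c = 4; heap: [0-3 ALLOC][4-4 ALLOC][5-19 FREE]
Op 5: free(b) -> (freed b); heap: [0-3 FREE][4-4 ALLOC][5-19 FREE]
Op 6: c = realloc(c, 6) -> c = 4; heap: [0-3 FREE][4-9 ALLOC][10-19 FREE]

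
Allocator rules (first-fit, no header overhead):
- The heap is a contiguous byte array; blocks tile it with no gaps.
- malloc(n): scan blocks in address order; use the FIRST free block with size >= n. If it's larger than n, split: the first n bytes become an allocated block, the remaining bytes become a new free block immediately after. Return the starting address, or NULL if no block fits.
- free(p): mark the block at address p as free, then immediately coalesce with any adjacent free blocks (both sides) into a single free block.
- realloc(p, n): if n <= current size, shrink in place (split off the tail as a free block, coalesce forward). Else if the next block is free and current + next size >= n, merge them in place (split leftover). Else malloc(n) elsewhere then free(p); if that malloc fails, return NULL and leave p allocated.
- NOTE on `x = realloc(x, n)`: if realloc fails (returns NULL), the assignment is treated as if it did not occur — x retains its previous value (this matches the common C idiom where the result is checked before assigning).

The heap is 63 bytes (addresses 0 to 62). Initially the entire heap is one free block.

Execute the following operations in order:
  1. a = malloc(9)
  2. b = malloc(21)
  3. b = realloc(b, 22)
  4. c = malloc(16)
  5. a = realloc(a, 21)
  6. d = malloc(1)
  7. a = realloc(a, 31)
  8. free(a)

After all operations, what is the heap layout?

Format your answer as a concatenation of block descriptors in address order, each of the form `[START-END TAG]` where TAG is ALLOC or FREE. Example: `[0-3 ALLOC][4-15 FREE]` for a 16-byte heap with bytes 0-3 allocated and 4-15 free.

Op 1: a = malloc(9) -> a = 0; heap: [0-8 ALLOC][9-62 FREE]
Op 2: b = malloc(21) -> b = 9; heap: [0-8 ALLOC][9-29 ALLOC][30-62 FREE]
Op 3: b = realloc(b, 22) -> b = 9; heap: [0-8 ALLOC][9-30 ALLOC][31-62 FREE]
Op 4: c = malloc(16) -> c = 31; heap: [0-8 ALLOC][9-30 ALLOC][31-46 ALLOC][47-62 FREE]
Op 5: a = realloc(a, 21) -> NULL (a unchanged); heap: [0-8 ALLOC][9-30 ALLOC][31-46 ALLOC][47-62 FREE]
Op 6: d = malloc(1) -> d = 47; heap: [0-8 ALLOC][9-30 ALLOC][31-46 ALLOC][47-47 ALLOC][48-62 FREE]
Op 7: a = realloc(a, 31) -> NULL (a unchanged); heap: [0-8 ALLOC][9-30 ALLOC][31-46 ALLOC][47-47 ALLOC][48-62 FREE]
Op 8: free(a) -> (freed a); heap: [0-8 FREE][9-30 ALLOC][31-46 ALLOC][47-47 ALLOC][48-62 FREE]

Answer: [0-8 FREE][9-30 ALLOC][31-46 ALLOC][47-47 ALLOC][48-62 FREE]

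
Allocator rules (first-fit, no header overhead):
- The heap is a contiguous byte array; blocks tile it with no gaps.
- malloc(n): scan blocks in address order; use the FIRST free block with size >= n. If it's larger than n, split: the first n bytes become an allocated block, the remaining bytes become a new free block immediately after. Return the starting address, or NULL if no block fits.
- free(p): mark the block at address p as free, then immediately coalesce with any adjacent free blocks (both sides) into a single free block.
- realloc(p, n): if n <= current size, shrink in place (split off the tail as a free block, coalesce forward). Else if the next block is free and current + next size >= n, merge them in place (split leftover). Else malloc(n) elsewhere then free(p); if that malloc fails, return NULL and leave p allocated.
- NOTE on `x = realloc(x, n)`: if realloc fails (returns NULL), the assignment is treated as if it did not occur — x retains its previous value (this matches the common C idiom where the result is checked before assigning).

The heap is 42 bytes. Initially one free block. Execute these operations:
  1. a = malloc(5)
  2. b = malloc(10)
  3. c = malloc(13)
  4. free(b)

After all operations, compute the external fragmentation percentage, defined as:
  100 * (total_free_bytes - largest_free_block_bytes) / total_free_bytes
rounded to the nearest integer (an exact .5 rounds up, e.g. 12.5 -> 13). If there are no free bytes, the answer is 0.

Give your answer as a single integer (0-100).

Answer: 42

Derivation:
Op 1: a = malloc(5) -> a = 0; heap: [0-4 ALLOC][5-41 FREE]
Op 2: b = malloc(10) -> b = 5; heap: [0-4 ALLOC][5-14 ALLOC][15-41 FREE]
Op 3: c = malloc(13) -> c = 15; heap: [0-4 ALLOC][5-14 ALLOC][15-27 ALLOC][28-41 FREE]
Op 4: free(b) -> (freed b); heap: [0-4 ALLOC][5-14 FREE][15-27 ALLOC][28-41 FREE]
Free blocks: [10 14] total_free=24 largest=14 -> 100*(24-14)/24 = 1000/24 ≈ 41.667 -> rounds to 42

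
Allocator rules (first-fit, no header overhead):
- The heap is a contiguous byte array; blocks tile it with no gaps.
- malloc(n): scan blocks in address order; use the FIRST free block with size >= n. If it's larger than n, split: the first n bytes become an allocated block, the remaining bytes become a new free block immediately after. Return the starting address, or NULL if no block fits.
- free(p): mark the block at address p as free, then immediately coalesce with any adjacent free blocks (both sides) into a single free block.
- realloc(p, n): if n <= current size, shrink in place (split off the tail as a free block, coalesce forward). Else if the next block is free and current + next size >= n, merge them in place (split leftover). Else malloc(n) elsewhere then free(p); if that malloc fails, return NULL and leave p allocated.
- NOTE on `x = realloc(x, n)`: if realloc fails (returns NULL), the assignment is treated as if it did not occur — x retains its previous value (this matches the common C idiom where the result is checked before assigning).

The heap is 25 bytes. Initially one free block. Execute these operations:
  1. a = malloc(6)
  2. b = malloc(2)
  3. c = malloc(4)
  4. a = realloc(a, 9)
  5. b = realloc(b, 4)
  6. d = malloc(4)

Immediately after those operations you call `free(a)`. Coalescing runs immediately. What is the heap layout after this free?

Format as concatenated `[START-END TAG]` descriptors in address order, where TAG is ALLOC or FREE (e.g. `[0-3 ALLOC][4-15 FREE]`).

Op 1: a = malloc(6) -> a = 0; heap: [0-5 ALLOC][6-24 FREE]
Op 2: b = malloc(2) -> b = 6; heap: [0-5 ALLOC][6-7 ALLOC][8-24 FREE]
Op 3: c = malloc(4) -> c = 8; heap: [0-5 ALLOC][6-7 ALLOC][8-11 ALLOC][12-24 FREE]
Op 4: a = realloc(a, 9) -> a = 12; heap: [0-5 FREE][6-7 ALLOC][8-11 ALLOC][12-20 ALLOC][21-24 FREE]
Op 5: b = realloc(b, 4) -> b = 0; heap: [0-3 ALLOC][4-7 FREE][8-11 ALLOC][12-20 ALLOC][21-24 FREE]
Op 6: d = malloc(4) -> d = 4; heap: [0-3 ALLOC][4-7 ALLOC][8-11 ALLOC][12-20 ALLOC][21-24 FREE]
free(a): a = 12 -> block [12-20 ALLOC]; mark free, coalesce with adjacent free neighbors -> [0-3 ALLOC][4-7 ALLOC][8-11 ALLOC][12-24 FREE]

Answer: [0-3 ALLOC][4-7 ALLOC][8-11 ALLOC][12-24 FREE]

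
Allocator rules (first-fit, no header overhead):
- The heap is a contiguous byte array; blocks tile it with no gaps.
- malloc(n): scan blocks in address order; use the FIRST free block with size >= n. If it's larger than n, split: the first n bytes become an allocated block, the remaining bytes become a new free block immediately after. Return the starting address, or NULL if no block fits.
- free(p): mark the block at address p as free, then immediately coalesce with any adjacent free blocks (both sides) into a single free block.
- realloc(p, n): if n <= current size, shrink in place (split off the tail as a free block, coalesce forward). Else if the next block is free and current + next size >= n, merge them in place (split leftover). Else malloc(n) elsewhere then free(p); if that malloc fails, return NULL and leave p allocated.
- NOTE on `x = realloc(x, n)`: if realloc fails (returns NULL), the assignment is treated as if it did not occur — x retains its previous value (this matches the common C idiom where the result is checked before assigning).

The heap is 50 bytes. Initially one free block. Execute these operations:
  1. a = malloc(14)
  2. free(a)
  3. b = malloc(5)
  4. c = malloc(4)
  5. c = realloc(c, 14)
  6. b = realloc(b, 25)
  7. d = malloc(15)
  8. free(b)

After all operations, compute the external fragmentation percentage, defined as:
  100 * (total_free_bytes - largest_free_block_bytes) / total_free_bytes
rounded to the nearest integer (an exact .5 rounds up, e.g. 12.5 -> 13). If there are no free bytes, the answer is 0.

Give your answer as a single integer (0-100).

Op 1: a = malloc(14) -> a = 0; heap: [0-13 ALLOC][14-49 FREE]
Op 2: free(a) -> (freed a); heap: [0-49 FREE]
Op 3: b = malloc(5) -> b = 0; heap: [0-4 ALLOC][5-49 FREE]
Op 4: c = malloc(4) -> c = 5; heap: [0-4 ALLOC][5-8 ALLOC][9-49 FREE]
Op 5: c = realloc(c, 14) -> c = 5; heap: [0-4 ALLOC][5-18 ALLOC][19-49 FREE]
Op 6: b = realloc(b, 25) -> b = 19; heap: [0-4 FREE][5-18 ALLOC][19-43 ALLOC][44-49 FREE]
Op 7: d = malloc(15) -> d = NULL; heap: [0-4 FREE][5-18 ALLOC][19-43 ALLOC][44-49 FREE]
Op 8: free(b) -> (freed b); heap: [0-4 FREE][5-18 ALLOC][19-49 FREE]
Free blocks: [5 31] total_free=36 largest=31 -> 100*(36-31)/36 = 500/36 ≈ 13.889 -> rounds to 14

Answer: 14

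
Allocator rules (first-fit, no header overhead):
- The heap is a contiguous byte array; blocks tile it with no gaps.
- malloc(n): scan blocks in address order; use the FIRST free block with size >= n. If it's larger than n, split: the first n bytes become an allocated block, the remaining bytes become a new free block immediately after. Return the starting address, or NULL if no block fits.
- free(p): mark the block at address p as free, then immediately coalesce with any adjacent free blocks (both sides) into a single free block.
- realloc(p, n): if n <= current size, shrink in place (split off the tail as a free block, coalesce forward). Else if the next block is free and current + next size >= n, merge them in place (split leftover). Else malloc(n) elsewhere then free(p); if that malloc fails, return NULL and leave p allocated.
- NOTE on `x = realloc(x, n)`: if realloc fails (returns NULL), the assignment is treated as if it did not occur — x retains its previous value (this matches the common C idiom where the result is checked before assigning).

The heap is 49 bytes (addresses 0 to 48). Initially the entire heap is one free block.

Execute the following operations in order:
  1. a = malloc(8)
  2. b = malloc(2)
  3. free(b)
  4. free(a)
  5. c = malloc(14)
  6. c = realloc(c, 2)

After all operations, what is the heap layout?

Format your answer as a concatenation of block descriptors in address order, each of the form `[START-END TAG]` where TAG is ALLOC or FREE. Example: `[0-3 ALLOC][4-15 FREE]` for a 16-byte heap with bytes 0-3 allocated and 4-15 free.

Op 1: a = malloc(8) -> a = 0; heap: [0-7 ALLOC][8-48 FREE]
Op 2: b = malloc(2) -> b = 8; heap: [0-7 ALLOC][8-9 ALLOC][10-48 FREE]
Op 3: free(b) -> (freed b); heap: [0-7 ALLOC][8-48 FREE]
Op 4: free(a) -> (freed a); heap: [0-48 FREE]
Op 5: c = malloc(14) -> c = 0; heap: [0-13 ALLOC][14-48 FREE]
Op 6: c = realloc(c, 2) -> c = 0; heap: [0-1 ALLOC][2-48 FREE]

Answer: [0-1 ALLOC][2-48 FREE]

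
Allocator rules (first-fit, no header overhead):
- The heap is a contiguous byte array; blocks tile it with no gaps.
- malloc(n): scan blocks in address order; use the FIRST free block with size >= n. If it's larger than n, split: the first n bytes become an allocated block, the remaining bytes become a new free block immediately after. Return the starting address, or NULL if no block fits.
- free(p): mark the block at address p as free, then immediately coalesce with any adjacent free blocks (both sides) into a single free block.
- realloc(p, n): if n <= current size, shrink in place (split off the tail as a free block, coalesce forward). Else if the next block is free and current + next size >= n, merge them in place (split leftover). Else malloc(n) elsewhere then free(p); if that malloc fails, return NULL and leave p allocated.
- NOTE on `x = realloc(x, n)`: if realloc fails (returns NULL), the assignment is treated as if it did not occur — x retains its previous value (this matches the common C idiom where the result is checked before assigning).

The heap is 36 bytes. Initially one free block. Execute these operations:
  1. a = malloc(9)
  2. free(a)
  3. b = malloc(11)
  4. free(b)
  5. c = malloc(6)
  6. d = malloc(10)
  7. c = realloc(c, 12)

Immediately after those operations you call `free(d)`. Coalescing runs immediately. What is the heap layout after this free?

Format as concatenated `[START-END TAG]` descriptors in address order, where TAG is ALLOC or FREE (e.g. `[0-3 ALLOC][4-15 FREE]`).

Answer: [0-15 FREE][16-27 ALLOC][28-35 FREE]

Derivation:
Op 1: a = malloc(9) -> a = 0; heap: [0-8 ALLOC][9-35 FREE]
Op 2: free(a) -> (freed a); heap: [0-35 FREE]
Op 3: b = malloc(11) -> b = 0; heap: [0-10 ALLOC][11-35 FREE]
Op 4: free(b) -> (freed b); heap: [0-35 FREE]
Op 5: c = malloc(6) -> c = 0; heap: [0-5 ALLOC][6-35 FREE]
Op 6: d = malloc(10) -> d = 6; heap: [0-5 ALLOC][6-15 ALLOC][16-35 FREE]
Op 7: c = realloc(c, 12) -> c = 16; heap: [0-5 FREE][6-15 ALLOC][16-27 ALLOC][28-35 FREE]
free(d): d = 6 -> block [6-15 ALLOC]; mark free, coalesce with adjacent free neighbors -> [0-15 FREE][16-27 ALLOC][28-35 FREE]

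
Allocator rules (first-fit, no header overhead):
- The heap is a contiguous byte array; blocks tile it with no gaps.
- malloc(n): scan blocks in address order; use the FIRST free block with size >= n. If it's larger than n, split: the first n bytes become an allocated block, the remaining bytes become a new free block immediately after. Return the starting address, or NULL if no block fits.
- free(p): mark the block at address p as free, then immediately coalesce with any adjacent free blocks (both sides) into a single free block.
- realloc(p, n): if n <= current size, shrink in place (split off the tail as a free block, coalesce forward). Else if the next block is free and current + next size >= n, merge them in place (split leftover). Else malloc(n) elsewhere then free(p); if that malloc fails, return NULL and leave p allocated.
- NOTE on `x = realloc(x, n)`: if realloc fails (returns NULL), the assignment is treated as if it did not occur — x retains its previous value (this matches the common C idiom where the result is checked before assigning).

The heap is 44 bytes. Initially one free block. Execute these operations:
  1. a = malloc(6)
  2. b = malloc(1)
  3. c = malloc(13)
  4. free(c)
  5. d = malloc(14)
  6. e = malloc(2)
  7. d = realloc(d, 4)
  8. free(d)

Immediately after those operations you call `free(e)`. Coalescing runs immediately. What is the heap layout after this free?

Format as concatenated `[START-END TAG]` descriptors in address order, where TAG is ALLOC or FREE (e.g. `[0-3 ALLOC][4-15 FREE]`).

Answer: [0-5 ALLOC][6-6 ALLOC][7-43 FREE]

Derivation:
Op 1: a = malloc(6) -> a = 0; heap: [0-5 ALLOC][6-43 FREE]
Op 2: b = malloc(1) -> b = 6; heap: [0-5 ALLOC][6-6 ALLOC][7-43 FREE]
Op 3: c = malloc(13) -> c = 7; heap: [0-5 ALLOC][6-6 ALLOC][7-19 ALLOC][20-43 FREE]
Op 4: free(c) -> (freed c); heap: [0-5 ALLOC][6-6 ALLOC][7-43 FREE]
Op 5: d = malloc(14) -> d = 7; heap: [0-5 ALLOC][6-6 ALLOC][7-20 ALLOC][21-43 FREE]
Op 6: e = malloc(2) -> e = 21; heap: [0-5 ALLOC][6-6 ALLOC][7-20 ALLOC][21-22 ALLOC][23-43 FREE]
Op 7: d = realloc(d, 4) -> d = 7; heap: [0-5 ALLOC][6-6 ALLOC][7-10 ALLOC][11-20 FREE][21-22 ALLOC][23-43 FREE]
Op 8: free(d) -> (freed d); heap: [0-5 ALLOC][6-6 ALLOC][7-20 FREE][21-22 ALLOC][23-43 FREE]
free(e): e = 21 -> block [21-22 ALLOC]; mark free, coalesce with adjacent free neighbors -> [0-5 ALLOC][6-6 ALLOC][7-43 FREE]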